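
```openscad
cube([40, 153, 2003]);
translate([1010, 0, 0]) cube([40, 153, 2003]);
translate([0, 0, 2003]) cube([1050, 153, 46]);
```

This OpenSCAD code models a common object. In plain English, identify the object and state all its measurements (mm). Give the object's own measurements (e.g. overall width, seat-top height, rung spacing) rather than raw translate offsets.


A door frame. The clear opening is 970 mm wide and 2003 mm high. Two 40 mm wide jambs, 153 mm deep, stand either side of the opening from the floor to the top of the opening. A 46 mm thick head sits across the top of both jambs, spanning the full outside width of the frame.


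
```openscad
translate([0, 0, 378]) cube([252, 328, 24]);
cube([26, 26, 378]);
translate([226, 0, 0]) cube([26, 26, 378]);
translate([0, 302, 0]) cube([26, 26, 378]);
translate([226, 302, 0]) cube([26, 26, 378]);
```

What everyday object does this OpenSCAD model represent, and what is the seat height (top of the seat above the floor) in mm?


A stool. The seat height is 402 mm.

A 252×328×24 slab at z = 378 on four corner posts — a stool. The seat top is 378 + 24 = 402 mm.


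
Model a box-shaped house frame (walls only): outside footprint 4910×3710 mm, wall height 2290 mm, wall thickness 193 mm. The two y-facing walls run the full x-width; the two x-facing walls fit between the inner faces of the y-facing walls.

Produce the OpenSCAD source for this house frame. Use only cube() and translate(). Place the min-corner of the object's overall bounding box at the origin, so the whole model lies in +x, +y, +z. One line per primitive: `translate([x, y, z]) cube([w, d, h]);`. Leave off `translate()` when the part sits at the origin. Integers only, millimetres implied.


cube([4910, 193, 2290]);
translate([0, 3517, 0]) cube([4910, 193, 2290]);
translate([0, 193, 0]) cube([193, 3324, 2290]);
translate([4717, 193, 0]) cube([193, 3324, 2290]);


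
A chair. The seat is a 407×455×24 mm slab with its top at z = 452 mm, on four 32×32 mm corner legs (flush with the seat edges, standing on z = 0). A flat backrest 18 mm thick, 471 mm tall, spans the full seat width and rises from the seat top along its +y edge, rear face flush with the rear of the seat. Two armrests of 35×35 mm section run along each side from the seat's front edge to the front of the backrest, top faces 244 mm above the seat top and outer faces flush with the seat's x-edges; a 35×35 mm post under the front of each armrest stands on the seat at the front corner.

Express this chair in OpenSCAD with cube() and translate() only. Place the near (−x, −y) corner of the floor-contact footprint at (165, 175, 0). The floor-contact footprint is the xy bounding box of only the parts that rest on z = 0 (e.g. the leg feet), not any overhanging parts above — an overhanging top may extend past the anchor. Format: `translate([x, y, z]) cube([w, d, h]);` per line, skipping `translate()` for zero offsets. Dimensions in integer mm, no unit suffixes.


translate([165, 175, 428]) cube([407, 455, 24]);
translate([165, 175, 0]) cube([32, 32, 428]);
translate([540, 175, 0]) cube([32, 32, 428]);
translate([165, 598, 0]) cube([32, 32, 428]);
translate([540, 598, 0]) cube([32, 32, 428]);
translate([165, 612, 452]) cube([407, 18, 471]);
translate([165, 175, 661]) cube([35, 437, 35]);
translate([537, 175, 661]) cube([35, 437, 35]);
translate([165, 175, 452]) cube([35, 35, 209]);
translate([537, 175, 452]) cube([35, 35, 209]);


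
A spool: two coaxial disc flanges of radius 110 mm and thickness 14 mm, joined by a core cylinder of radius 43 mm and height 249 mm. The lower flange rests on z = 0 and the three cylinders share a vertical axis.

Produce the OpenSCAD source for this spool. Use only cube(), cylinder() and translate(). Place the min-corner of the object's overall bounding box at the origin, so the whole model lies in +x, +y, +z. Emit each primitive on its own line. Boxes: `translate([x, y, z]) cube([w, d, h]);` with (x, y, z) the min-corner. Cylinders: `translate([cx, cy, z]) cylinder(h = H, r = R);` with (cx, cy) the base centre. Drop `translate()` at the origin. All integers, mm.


translate([110, 110, 0]) cylinder(h = 14, r = 110);
translate([110, 110, 14]) cylinder(h = 249, r = 43);
translate([110, 110, 263]) cylinder(h = 14, r = 110);


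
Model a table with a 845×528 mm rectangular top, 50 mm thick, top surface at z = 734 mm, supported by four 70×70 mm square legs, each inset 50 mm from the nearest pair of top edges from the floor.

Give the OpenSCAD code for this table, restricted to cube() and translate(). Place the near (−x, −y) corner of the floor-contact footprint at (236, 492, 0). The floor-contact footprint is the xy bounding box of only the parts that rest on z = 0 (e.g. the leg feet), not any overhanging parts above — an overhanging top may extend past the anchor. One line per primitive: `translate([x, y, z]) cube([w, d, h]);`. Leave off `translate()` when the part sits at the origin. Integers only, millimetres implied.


translate([186, 442, 684]) cube([845, 528, 50]);
translate([236, 492, 0]) cube([70, 70, 684]);
translate([911, 492, 0]) cube([70, 70, 684]);
translate([236, 850, 0]) cube([70, 70, 684]);
translate([911, 850, 0]) cube([70, 70, 684]);


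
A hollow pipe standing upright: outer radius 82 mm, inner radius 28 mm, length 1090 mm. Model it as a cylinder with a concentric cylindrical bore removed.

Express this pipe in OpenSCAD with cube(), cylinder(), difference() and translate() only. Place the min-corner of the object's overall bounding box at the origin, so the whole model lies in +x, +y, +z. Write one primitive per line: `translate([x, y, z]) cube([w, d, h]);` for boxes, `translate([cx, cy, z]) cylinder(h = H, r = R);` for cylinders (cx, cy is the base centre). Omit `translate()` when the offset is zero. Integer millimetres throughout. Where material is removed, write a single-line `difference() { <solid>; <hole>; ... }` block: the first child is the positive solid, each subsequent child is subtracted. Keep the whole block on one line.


difference() { translate([82, 82, 0]) cylinder(h = 1090, r = 82); translate([82, 82, 0]) cylinder(h = 1090, r = 28); }


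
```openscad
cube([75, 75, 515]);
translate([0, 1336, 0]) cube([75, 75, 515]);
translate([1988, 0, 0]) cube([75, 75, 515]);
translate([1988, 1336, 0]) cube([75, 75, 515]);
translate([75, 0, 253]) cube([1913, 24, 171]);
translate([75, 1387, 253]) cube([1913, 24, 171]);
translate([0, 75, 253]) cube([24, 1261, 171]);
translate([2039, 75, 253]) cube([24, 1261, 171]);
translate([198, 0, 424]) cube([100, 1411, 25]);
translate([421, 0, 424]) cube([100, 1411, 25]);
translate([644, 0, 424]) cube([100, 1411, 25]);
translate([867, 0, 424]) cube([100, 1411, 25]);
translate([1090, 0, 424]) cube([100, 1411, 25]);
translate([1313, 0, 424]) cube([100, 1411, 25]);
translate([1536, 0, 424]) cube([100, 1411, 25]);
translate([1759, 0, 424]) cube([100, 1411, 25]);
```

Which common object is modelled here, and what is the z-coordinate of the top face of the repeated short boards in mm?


A bed frame. The slat-top height is 449 mm.

Four posts, four rails, and a row of slats — a bed frame. Slats sit on the rails at z = 253 + 171 = 424; with slat thickness 25, the top is 449 mm.


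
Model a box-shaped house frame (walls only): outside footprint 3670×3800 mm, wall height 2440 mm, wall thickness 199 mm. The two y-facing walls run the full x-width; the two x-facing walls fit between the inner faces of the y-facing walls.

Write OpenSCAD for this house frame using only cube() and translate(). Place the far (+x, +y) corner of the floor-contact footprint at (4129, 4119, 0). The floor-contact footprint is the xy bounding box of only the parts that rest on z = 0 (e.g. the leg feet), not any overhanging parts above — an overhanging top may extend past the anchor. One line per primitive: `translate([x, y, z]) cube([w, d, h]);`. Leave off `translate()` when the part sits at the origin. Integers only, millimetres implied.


translate([459, 319, 0]) cube([3670, 199, 2440]);
translate([459, 3920, 0]) cube([3670, 199, 2440]);
translate([459, 518, 0]) cube([199, 3402, 2440]);
translate([3930, 518, 0]) cube([199, 3402, 2440]);


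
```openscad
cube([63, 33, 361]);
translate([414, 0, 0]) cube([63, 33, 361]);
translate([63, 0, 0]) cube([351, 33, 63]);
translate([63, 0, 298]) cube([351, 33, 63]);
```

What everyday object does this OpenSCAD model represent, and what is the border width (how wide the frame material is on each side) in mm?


A picture frame. The border width is 63 mm.

Four thin pieces enclosing a rectangular opening — a picture frame. The two full-height stiles are 361 mm tall; the top rail sits at z = 298 and is 63 mm tall, so the border above the opening is 361 − 298 = 63 mm, matching the stile x-width.


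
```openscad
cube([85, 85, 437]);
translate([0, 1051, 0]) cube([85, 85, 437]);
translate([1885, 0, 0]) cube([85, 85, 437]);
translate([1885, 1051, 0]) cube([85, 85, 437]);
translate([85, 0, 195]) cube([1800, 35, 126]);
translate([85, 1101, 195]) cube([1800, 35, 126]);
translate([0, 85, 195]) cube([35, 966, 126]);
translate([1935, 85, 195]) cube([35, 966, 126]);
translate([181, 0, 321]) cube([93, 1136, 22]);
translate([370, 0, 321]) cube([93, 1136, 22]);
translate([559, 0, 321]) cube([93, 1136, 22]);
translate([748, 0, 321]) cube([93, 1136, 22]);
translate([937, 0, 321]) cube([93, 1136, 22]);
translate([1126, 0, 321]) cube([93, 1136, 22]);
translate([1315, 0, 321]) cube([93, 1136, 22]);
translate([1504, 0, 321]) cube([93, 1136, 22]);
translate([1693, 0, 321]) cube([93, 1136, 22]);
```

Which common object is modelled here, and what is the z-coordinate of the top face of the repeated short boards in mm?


A bed frame. The slat-top height is 343 mm.

Four posts, four rails, and a row of slats — a bed frame. Slats sit on the rails at z = 195 + 126 = 321; with slat thickness 22, the top is 343 mm.


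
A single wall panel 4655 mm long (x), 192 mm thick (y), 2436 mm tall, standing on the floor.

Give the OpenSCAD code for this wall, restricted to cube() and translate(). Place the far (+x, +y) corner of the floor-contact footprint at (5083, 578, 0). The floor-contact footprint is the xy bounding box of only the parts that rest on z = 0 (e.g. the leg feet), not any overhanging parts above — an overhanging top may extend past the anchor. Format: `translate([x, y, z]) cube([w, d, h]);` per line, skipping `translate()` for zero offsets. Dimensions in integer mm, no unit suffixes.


translate([428, 386, 0]) cube([4655, 192, 2436]);


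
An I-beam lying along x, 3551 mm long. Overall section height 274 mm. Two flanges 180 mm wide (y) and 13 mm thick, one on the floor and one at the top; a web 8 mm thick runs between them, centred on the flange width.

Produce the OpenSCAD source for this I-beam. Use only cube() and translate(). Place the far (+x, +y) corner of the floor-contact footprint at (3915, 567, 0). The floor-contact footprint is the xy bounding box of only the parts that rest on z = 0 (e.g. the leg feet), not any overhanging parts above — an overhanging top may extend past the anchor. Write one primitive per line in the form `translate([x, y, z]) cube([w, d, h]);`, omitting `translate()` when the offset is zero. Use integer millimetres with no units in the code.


translate([364, 387, 0]) cube([3551, 180, 13]);
translate([364, 473, 13]) cube([3551, 8, 248]);
translate([364, 387, 261]) cube([3551, 180, 13]);


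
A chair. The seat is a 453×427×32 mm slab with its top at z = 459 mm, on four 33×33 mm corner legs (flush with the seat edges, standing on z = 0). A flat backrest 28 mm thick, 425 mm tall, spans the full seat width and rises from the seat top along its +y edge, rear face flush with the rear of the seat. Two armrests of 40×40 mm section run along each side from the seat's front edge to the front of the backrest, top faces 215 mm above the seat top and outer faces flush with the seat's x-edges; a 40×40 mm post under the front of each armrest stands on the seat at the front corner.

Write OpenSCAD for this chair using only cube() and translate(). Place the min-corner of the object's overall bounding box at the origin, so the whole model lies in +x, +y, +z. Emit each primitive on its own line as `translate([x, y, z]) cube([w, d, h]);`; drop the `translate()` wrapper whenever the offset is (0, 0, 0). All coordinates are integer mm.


// leg_h = 459 - 32 = 427
// arm post h = 215 - 40 = 175
translate([0, 0, 427]) cube([453, 427, 32]);
cube([33, 33, 427]);
translate([420, 0, 0]) cube([33, 33, 427]);
translate([0, 394, 0]) cube([33, 33, 427]);
translate([420, 394, 0]) cube([33, 33, 427]);
translate([0, 399, 459]) cube([453, 28, 425]);
translate([0, 0, 634]) cube([40, 399, 40]);
translate([413, 0, 634]) cube([40, 399, 40]);
translate([0, 0, 459]) cube([40, 40, 175]);
translate([413, 0, 459]) cube([40, 40, 175]);


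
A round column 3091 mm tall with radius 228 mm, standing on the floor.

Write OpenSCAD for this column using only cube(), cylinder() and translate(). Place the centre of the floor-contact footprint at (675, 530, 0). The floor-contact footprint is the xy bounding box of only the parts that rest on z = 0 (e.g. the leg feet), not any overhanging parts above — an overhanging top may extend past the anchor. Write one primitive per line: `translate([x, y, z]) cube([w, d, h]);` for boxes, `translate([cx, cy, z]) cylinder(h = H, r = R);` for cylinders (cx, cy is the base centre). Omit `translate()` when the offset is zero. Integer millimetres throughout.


translate([675, 530, 0]) cylinder(h = 3091, r = 228);


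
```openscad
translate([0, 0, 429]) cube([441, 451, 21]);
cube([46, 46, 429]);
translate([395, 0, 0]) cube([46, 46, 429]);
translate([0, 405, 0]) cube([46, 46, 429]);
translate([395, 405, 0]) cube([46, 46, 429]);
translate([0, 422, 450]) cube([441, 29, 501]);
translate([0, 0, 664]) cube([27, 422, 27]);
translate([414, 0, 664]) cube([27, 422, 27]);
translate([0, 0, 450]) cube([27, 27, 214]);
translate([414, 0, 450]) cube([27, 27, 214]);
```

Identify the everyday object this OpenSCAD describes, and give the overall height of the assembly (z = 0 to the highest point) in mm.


A chair. The overall height is 951 mm.

A slab on four corner posts with a tall panel at the back — a chair. The seat slab sits at z = 429 with thickness 21, and the 501 mm backrest starts at the seat top, so the overall height is 429 + 21 + 501 = 951 mm.


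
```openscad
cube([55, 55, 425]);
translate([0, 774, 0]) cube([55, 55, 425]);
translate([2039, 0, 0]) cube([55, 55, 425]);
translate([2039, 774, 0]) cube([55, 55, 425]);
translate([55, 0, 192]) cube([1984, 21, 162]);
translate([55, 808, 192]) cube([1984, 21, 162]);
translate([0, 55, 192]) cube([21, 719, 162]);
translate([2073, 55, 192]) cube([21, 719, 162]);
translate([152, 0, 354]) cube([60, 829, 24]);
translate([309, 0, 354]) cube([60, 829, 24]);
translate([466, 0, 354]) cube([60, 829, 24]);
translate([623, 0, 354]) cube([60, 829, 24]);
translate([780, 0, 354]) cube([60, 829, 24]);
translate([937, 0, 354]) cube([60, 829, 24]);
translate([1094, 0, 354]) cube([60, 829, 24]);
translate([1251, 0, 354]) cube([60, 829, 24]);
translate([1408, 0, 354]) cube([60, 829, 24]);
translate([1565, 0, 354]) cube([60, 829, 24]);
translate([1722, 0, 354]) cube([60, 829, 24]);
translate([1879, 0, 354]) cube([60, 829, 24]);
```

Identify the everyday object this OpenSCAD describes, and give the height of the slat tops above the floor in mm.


A bed frame. The slat-top height is 378 mm.

Four posts, four rails, and a row of slats — a bed frame. Slats sit on the rails at z = 192 + 162 = 354; with slat thickness 24, the top is 378 mm.


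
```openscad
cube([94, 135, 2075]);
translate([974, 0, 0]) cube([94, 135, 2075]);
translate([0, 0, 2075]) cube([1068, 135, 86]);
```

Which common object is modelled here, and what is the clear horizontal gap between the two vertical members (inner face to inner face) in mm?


A door frame. The clear opening width is 880 mm.

Two 2075 mm tall posts with a header on top — a door frame. The left jamb is 94 mm wide at x = 0; the right jamb starts at x = 974. The clear opening is 974 − 94 = 880 mm.


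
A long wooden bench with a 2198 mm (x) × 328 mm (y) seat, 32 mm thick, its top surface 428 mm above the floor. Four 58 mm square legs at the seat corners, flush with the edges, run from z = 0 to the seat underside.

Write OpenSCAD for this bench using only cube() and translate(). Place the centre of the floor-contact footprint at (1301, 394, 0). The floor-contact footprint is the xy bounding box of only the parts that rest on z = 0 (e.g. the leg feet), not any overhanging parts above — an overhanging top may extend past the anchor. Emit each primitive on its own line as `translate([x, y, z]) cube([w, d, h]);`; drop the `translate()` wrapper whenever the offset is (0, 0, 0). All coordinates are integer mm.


translate([202, 230, 396]) cube([2198, 328, 32]);
translate([202, 230, 0]) cube([58, 58, 396]);
translate([202, 500, 0]) cube([58, 58, 396]);
translate([2342, 230, 0]) cube([58, 58, 396]);
translate([2342, 500, 0]) cube([58, 58, 396]);


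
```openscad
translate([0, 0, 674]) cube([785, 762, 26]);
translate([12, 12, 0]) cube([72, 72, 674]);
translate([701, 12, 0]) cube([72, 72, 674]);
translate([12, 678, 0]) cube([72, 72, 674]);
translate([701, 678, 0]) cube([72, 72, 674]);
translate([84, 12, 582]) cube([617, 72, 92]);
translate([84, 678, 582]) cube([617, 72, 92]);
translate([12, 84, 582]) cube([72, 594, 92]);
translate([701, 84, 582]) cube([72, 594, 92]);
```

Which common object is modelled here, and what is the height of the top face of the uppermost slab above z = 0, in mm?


A table. The table height is 700 mm.

A 785×762×26 slab sits at z = 674 on four 72 mm square posts — a table. The top surface is at 674 + 26 = 700 mm.


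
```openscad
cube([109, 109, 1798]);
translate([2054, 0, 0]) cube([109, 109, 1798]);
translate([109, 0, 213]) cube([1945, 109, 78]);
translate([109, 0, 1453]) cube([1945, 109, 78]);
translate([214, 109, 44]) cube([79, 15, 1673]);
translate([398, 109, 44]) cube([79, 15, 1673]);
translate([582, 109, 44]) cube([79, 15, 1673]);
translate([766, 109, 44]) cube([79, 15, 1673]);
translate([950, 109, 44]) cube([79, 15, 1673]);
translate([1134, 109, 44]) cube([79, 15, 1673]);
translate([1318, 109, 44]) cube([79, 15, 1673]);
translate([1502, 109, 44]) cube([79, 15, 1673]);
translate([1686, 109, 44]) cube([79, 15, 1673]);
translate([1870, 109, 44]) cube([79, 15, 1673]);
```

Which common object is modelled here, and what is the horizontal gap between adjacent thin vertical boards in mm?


A fence section. The picket gap is 105 mm.

Two posts, two rails, 10 pickets — a fence section. Span 1945 mm holds 10 pickets of 79 mm with 11 equal gaps: ⌊(1945 − 10·79) / 11⌋ = 105 mm.


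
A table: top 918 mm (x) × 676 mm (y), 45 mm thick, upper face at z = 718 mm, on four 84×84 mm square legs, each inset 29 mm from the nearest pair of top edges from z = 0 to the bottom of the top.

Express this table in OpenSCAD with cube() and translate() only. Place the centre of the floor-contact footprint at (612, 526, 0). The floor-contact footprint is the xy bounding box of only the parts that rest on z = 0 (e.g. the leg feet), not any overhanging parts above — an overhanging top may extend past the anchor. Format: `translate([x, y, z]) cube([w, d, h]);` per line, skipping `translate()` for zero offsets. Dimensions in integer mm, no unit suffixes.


translate([153, 188, 673]) cube([918, 676, 45]);
translate([182, 217, 0]) cube([84, 84, 673]);
translate([958, 217, 0]) cube([84, 84, 673]);
translate([182, 751, 0]) cube([84, 84, 673]);
translate([958, 751, 0]) cube([84, 84, 673]);


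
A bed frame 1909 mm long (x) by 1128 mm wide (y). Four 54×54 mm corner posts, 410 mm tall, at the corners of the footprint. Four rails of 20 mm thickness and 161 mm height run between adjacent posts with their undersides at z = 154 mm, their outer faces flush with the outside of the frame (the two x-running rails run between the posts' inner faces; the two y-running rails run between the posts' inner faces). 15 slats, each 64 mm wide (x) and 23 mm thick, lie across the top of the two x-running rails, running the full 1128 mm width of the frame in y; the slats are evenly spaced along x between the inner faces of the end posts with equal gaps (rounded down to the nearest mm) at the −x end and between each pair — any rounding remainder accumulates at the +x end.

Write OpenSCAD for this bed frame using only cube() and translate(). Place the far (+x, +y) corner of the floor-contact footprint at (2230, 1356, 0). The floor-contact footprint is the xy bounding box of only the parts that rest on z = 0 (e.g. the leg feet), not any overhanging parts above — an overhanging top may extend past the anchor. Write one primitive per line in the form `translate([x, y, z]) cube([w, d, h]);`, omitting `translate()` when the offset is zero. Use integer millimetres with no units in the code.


translate([321, 228, 0]) cube([54, 54, 410]);
translate([321, 1302, 0]) cube([54, 54, 410]);
translate([2176, 228, 0]) cube([54, 54, 410]);
translate([2176, 1302, 0]) cube([54, 54, 410]);
translate([375, 228, 154]) cube([1801, 20, 161]);
translate([375, 1336, 154]) cube([1801, 20, 161]);
translate([321, 282, 154]) cube([20, 1020, 161]);
translate([2210, 282, 154]) cube([20, 1020, 161]);
translate([427, 228, 315]) cube([64, 1128, 23]);
translate([543, 228, 315]) cube([64, 1128, 23]);
translate([659, 228, 315]) cube([64, 1128, 23]);
translate([775, 228, 315]) cube([64, 1128, 23]);
translate([891, 228, 315]) cube([64, 1128, 23]);
translate([1007, 228, 315]) cube([64, 1128, 23]);
translate([1123, 228, 315]) cube([64, 1128, 23]);
translate([1239, 228, 315]) cube([64, 1128, 23]);
translate([1355, 228, 315]) cube([64, 1128, 23]);
translate([1471, 228, 315]) cube([64, 1128, 23]);
translate([1587, 228, 315]) cube([64, 1128, 23]);
translate([1703, 228, 315]) cube([64, 1128, 23]);
translate([1819, 228, 315]) cube([64, 1128, 23]);
translate([1935, 228, 315]) cube([64, 1128, 23]);
translate([2051, 228, 315]) cube([64, 1128, 23]);


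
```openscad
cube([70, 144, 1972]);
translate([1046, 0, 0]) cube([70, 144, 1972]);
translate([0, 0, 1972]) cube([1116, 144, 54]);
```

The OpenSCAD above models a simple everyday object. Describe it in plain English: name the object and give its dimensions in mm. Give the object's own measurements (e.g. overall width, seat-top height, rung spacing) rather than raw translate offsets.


A door frame. The clear opening is 976 mm wide and 1972 mm high. Two 70 mm wide jambs, 144 mm deep, stand either side of the opening from the floor to the top of the opening. A 54 mm thick head sits across the top of both jambs, spanning the full outside width of the frame.


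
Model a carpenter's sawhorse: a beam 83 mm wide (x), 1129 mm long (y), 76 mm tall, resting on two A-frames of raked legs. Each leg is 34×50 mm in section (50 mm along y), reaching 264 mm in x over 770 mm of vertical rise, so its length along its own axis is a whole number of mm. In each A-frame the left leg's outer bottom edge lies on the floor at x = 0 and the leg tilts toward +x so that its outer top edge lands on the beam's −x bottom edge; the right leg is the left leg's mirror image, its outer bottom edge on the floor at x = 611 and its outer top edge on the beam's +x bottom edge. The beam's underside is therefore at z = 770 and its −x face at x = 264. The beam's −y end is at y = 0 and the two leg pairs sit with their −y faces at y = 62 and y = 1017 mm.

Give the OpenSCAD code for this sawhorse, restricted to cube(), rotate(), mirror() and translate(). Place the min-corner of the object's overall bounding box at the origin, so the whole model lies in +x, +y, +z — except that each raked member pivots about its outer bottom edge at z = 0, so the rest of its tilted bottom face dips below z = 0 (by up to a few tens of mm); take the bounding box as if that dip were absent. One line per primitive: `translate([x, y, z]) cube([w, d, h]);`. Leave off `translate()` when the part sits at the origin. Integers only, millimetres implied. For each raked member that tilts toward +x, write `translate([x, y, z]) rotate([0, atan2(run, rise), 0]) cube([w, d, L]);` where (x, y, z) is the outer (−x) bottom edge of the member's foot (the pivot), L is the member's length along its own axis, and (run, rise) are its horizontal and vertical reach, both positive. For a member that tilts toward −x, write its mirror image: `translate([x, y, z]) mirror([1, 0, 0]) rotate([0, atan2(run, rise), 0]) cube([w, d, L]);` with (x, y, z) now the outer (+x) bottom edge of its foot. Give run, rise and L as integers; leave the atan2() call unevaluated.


// leg length = √(264² + 770²) = 814
// right-leg outer foot x = 2·264 + 83 = 611
// beam min-corner = (264, 0, 770)
translate([264, 0, 770]) cube([83, 1129, 76]);
translate([0, 62, 0]) rotate([0, atan2(264, 770), 0]) cube([34, 50, 814]);
translate([611, 62, 0]) mirror([1, 0, 0]) rotate([0, atan2(264, 770), 0]) cube([34, 50, 814]);
translate([0, 1017, 0]) rotate([0, atan2(264, 770), 0]) cube([34, 50, 814]);
translate([611, 1017, 0]) mirror([1, 0, 0]) rotate([0, atan2(264, 770), 0]) cube([34, 50, 814]);


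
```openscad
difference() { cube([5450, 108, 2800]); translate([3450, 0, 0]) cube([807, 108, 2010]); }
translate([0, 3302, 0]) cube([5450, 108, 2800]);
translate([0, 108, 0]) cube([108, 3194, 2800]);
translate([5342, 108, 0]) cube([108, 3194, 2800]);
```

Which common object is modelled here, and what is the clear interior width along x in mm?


A single room. The interior width is 5234 mm.

Four walls enclosing a rectangle with a door in the front wall — a room. Outside width 5450 minus two 108 mm walls gives 5234 mm.


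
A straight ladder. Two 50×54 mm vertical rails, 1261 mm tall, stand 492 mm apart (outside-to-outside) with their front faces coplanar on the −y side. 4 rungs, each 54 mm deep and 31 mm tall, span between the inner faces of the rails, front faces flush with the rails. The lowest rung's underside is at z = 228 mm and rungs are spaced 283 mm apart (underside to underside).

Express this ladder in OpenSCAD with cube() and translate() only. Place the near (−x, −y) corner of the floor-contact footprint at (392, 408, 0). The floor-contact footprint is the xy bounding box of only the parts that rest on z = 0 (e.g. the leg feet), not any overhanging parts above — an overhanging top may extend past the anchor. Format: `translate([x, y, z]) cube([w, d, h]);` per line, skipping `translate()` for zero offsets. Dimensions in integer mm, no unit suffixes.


translate([392, 408, 0]) cube([50, 54, 1261]);
translate([834, 408, 0]) cube([50, 54, 1261]);
translate([442, 408, 228]) cube([392, 54, 31]);
translate([442, 408, 511]) cube([392, 54, 31]);
translate([442, 408, 794]) cube([392, 54, 31]);
translate([442, 408, 1077]) cube([392, 54, 31]);


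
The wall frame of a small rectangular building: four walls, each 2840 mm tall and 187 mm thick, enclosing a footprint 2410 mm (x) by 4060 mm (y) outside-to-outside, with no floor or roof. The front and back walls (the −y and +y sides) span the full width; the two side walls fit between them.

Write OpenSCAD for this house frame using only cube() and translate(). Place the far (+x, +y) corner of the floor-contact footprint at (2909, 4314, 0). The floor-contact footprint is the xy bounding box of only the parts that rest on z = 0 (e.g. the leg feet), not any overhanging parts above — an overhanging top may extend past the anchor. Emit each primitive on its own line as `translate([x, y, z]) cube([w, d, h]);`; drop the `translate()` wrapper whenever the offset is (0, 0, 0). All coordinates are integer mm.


translate([499, 254, 0]) cube([2410, 187, 2840]);
translate([499, 4127, 0]) cube([2410, 187, 2840]);
translate([499, 441, 0]) cube([187, 3686, 2840]);
translate([2722, 441, 0]) cube([187, 3686, 2840]);


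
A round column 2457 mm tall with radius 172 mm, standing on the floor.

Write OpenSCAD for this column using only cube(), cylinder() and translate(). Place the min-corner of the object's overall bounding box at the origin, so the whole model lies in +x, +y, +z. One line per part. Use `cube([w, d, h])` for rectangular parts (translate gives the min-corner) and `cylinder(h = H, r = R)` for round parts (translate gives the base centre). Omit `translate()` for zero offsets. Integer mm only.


translate([172, 172, 0]) cylinder(h = 2457, r = 172);


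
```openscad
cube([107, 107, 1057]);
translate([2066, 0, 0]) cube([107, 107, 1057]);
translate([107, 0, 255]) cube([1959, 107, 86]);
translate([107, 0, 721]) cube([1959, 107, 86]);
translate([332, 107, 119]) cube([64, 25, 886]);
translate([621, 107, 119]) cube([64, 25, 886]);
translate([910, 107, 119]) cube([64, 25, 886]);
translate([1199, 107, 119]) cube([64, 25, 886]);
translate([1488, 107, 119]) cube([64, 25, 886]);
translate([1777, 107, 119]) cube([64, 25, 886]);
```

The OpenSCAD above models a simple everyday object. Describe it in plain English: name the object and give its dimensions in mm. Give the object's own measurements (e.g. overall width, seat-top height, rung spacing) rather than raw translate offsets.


A fence section. Two 107×107 mm posts, 1057 mm tall, stand on the floor with a clear span of 1959 mm between their inner faces. Two horizontal rails of 107×86 mm section span the gap between the posts with their undersides at z = 255 mm and z = 721 mm, flush with the posts' −y face. 6 pickets, each 64 mm wide, 25 mm thick and 886 mm tall, are fixed to the +y face of the rails with their bottoms at z = 119 mm, spaced across the span with a 225 mm gap after the −x post and between neighbouring pickets and before the +x post.


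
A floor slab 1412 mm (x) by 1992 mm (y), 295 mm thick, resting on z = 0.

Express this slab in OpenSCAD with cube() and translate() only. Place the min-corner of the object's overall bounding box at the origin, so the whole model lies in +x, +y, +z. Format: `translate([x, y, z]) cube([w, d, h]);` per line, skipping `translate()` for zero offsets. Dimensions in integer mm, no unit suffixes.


cube([1412, 1992, 295]);


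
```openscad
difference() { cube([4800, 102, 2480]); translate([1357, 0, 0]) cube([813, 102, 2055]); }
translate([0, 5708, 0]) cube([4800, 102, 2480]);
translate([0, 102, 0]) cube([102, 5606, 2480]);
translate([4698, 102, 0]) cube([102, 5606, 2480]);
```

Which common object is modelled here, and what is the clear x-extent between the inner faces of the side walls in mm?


A single room. The interior width is 4596 mm.

Four walls enclosing a rectangle with a door in the front wall — a room. Outside width 4800 minus two 102 mm walls gives 4596 mm.


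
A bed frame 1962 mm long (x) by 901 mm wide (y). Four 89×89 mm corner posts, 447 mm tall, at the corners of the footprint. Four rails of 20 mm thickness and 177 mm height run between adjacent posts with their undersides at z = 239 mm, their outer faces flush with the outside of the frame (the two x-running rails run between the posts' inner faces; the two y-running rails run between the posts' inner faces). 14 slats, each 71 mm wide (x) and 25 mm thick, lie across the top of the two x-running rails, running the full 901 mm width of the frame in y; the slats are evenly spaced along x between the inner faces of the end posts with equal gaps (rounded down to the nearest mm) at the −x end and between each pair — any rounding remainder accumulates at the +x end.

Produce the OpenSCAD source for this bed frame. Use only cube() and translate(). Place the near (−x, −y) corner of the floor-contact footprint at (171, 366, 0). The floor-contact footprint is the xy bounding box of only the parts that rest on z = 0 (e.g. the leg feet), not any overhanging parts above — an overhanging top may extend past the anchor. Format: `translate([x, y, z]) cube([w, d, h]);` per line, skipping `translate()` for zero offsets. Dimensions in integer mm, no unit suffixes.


// slat z = rail_z + rail_h = 239 + 177 = 416
// slat gap = ⌊(1784 − 14·71) / 15⌋ = 52
translate([171, 366, 0]) cube([89, 89, 447]);
translate([171, 1178, 0]) cube([89, 89, 447]);
translate([2044, 366, 0]) cube([89, 89, 447]);
translate([2044, 1178, 0]) cube([89, 89, 447]);
translate([260, 366, 239]) cube([1784, 20, 177]);
translate([260, 1247, 239]) cube([1784, 20, 177]);
translate([171, 455, 239]) cube([20, 723, 177]);
translate([2113, 455, 239]) cube([20, 723, 177]);
translate([312, 366, 416]) cube([71, 901, 25]);
translate([435, 366, 416]) cube([71, 901, 25]);
translate([558, 366, 416]) cube([71, 901, 25]);
translate([681, 366, 416]) cube([71, 901, 25]);
translate([804, 366, 416]) cube([71, 901, 25]);
translate([927, 366, 416]) cube([71, 901, 25]);
translate([1050, 366, 416]) cube([71, 901, 25]);
translate([1173, 366, 416]) cube([71, 901, 25]);
translate([1296, 366, 416]) cube([71, 901, 25]);
translate([1419, 366, 416]) cube([71, 901, 25]);
translate([1542, 366, 416]) cube([71, 901, 25]);
translate([1665, 366, 416]) cube([71, 901, 25]);
translate([1788, 366, 416]) cube([71, 901, 25]);
translate([1911, 366, 416]) cube([71, 901, 25]);


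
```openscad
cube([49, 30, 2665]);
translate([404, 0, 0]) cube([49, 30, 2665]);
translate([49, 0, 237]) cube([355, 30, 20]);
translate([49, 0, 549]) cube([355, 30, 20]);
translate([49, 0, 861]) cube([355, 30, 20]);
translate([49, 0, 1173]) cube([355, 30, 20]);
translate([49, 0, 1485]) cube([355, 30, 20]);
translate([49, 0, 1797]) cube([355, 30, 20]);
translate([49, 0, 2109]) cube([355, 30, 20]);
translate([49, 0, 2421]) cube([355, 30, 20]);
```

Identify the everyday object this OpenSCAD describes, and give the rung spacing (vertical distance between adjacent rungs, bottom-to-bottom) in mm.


A ladder. The rung spacing is 312 mm.

Two tall 49×30 posts with 8 short bars between them — a ladder. Adjacent rungs sit at z = 237 and z = 549, so the spacing is 549 − 237 = 312 mm.


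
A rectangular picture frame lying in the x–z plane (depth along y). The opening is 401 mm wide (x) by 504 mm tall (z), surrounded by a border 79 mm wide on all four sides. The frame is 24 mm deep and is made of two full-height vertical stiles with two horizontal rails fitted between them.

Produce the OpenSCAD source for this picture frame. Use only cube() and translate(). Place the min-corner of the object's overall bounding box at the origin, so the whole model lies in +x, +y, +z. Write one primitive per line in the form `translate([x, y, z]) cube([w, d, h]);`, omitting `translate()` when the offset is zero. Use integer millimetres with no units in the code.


cube([79, 24, 662]);
translate([480, 0, 0]) cube([79, 24, 662]);
translate([79, 0, 0]) cube([401, 24, 79]);
translate([79, 0, 583]) cube([401, 24, 79]);


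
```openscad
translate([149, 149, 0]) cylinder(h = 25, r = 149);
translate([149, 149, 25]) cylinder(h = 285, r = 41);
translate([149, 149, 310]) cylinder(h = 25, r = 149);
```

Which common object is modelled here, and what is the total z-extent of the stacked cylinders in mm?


A spool. The overall height is 335 mm.

Three coaxial cylinders, large–small–large — a spool. Two 25 mm flanges and a 285 mm core give 25 + 285 + 25 = 335 mm.


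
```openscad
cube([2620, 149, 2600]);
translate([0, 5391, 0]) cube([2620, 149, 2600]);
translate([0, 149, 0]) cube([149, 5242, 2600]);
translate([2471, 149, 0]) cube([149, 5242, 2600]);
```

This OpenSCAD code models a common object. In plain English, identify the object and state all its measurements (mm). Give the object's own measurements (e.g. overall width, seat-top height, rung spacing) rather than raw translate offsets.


The wall frame of a small rectangular building: four walls, each 2600 mm tall and 149 mm thick, enclosing a footprint 2620 mm (x) by 5540 mm (y) outside-to-outside, with no floor or roof. The front and back walls (the −y and +y sides) span the full width; the two side walls fit between them.


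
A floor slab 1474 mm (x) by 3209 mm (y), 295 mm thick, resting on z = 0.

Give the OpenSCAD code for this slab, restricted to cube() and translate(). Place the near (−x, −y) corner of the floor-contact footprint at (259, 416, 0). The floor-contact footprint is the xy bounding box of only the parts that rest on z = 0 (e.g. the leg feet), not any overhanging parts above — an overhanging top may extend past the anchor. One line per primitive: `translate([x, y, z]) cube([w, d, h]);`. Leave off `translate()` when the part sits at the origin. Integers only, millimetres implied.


translate([259, 416, 0]) cube([1474, 3209, 295]);


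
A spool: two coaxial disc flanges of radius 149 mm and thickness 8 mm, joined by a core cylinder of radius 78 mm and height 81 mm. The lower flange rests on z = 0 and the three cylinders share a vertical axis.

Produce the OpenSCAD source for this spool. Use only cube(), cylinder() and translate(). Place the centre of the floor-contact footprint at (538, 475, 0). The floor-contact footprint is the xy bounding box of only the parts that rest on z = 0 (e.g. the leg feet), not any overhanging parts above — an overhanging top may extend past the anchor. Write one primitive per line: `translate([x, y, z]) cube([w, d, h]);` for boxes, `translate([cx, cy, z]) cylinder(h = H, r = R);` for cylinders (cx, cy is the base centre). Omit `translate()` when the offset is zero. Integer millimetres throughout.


translate([538, 475, 0]) cylinder(h = 8, r = 149);
translate([538, 475, 8]) cylinder(h = 81, r = 78);
translate([538, 475, 89]) cylinder(h = 8, r = 149);


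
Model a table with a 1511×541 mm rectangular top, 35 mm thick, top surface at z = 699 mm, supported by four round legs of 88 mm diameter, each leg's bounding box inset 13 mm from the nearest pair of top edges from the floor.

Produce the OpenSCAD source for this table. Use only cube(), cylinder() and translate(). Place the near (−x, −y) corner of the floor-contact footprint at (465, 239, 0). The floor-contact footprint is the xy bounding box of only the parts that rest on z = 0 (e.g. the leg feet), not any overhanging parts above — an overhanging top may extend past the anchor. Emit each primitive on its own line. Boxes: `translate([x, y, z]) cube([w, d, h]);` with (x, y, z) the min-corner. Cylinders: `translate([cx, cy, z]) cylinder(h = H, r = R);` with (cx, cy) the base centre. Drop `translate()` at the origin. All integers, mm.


// leg_h = 699 - 35 = 664
translate([452, 226, 664]) cube([1511, 541, 35]);
translate([509, 283, 0]) cylinder(h = 664, r = 44);
translate([1906, 283, 0]) cylinder(h = 664, r = 44);
translate([509, 710, 0]) cylinder(h = 664, r = 44);
translate([1906, 710, 0]) cylinder(h = 664, r = 44);


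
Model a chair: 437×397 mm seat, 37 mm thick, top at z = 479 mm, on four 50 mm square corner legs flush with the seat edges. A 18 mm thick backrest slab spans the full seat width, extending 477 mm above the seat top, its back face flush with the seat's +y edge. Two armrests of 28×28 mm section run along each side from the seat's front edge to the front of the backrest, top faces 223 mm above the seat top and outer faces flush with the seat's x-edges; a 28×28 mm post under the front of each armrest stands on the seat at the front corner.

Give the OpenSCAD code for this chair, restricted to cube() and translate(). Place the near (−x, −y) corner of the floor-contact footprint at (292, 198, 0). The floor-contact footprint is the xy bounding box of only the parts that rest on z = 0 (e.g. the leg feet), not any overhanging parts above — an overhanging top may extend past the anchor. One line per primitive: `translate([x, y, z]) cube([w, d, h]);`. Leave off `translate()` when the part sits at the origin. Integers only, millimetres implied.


translate([292, 198, 442]) cube([437, 397, 37]);
translate([292, 198, 0]) cube([50, 50, 442]);
translate([679, 198, 0]) cube([50, 50, 442]);
translate([292, 545, 0]) cube([50, 50, 442]);
translate([679, 545, 0]) cube([50, 50, 442]);
translate([292, 577, 479]) cube([437, 18, 477]);
translate([292, 198, 674]) cube([28, 379, 28]);
translate([701, 198, 674]) cube([28, 379, 28]);
translate([292, 198, 479]) cube([28, 28, 195]);
translate([701, 198, 479]) cube([28, 28, 195]);
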